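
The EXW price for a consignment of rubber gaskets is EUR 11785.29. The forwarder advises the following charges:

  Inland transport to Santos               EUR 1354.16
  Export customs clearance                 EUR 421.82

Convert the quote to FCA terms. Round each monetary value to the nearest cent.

FCA price: EUR 13561.27

From EXW to FCA, the seller additionally bears: inland to port, export clearance.
FCA price = 11785.29 + 1354.16 + 421.82 = 13561.27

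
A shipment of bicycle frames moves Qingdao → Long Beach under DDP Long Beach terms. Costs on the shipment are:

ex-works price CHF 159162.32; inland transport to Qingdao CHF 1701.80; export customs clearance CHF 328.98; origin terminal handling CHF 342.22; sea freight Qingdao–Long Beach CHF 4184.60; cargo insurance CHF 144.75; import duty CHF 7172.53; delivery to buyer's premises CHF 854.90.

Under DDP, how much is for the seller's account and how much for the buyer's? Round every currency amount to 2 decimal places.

DDP: the seller bears all costs including import duty.
Seller's account: goods 159162.32 + inland to port 1701.80 + export clearance 328.98 + origin terminal 342.22 + freight 4184.60 + insurance 144.75 + duty 7172.53 + delivery 854.90 = 173892.10
Buyer's account: 0.00

Seller: CHF 173892.10; buyer: CHF 0.00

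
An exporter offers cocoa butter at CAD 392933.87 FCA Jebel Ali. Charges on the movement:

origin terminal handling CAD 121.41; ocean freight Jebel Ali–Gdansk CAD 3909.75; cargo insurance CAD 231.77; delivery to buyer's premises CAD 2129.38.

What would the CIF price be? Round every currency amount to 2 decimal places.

Not relevant to the conversion: delivery — on the buyer under both terms; not part of either seller's price.
From FCA to CIF, the seller additionally bears: origin terminal, freight, insurance.
CIF price = 392933.87 + 121.41 + 3909.75 + 231.77 = 397196.80

CIF price: CAD 397196.80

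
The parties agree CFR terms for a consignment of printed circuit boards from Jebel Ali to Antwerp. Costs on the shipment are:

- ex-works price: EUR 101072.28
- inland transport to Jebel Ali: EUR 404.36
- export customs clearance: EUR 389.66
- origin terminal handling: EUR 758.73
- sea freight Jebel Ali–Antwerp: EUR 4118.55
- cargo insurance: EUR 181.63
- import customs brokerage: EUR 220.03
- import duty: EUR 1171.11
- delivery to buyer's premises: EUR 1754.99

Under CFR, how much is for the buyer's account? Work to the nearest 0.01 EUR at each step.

Buyer's account: EUR 3327.76

CFR: the seller pays costs through ocean freight to the destination port, but not insurance.
Seller's account: goods 101072.28 + inland to port 404.36 + export clearance 389.66 + origin terminal 758.73 + freight 4118.55 = 106743.58
Buyer's account: insurance 181.63 + brokerage 220.03 + duty 1171.11 + delivery 1754.99 = 3327.76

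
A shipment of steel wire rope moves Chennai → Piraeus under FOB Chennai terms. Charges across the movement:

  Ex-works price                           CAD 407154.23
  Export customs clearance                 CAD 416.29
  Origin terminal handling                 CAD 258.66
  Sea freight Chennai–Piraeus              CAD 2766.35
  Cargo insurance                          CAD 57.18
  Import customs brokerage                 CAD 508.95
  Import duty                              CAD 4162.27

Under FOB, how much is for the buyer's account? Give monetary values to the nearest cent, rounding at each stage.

FOB: the seller bears costs until goods are on board at the origin port; the buyer bears freight, insurance and all costs thereafter.
Seller's account: goods 407154.23 + export clearance 416.29 + origin terminal 258.66 = 407829.18
Buyer's account: freight 2766.35 + insurance 57.18 + brokerage 508.95 + duty 4162.27 = 7494.75

Buyer's account: CAD 7494.75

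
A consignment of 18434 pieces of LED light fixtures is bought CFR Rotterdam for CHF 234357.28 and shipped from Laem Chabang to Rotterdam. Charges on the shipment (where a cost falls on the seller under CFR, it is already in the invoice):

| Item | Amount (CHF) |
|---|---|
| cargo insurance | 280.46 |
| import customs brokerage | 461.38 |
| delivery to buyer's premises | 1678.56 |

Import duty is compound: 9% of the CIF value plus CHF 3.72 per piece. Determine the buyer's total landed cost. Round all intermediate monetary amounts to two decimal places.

CFR: the seller pays costs through ocean freight to the destination port, but not insurance.
CIF value = CFR price + insurance = 234357.28 + 280.46 = 234637.74
Ad valorem component: 234637.74 × 9% = 21117.40
Specific component: 18434 × 3.72 = 68574.48
Import duty = 21117.40 + 68574.48 = 89691.88
Buyer bears: insurance 280.46 + brokerage 461.38 + delivery 1678.56 + duty 89691.88 = 92112.28
Landed cost = invoice 234357.28 + 92112.28 = 326469.56

Total landed cost: CHF 326469.56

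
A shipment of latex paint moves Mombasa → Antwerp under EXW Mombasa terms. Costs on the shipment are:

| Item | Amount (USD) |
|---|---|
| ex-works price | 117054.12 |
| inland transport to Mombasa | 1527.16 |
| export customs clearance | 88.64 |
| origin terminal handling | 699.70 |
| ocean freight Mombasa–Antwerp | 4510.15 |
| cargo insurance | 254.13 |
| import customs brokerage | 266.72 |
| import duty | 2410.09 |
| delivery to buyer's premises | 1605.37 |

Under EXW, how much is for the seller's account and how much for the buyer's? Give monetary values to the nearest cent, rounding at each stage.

Seller: USD 117054.12; buyer: USD 11361.96

EXW: the seller makes goods available at their premises; the buyer bears all onward costs.
Seller's account: goods 117054.12 = 117054.12
Buyer's account: inland to port 1527.16 + export clearance 88.64 + origin terminal 699.70 + freight 4510.15 + insurance 254.13 + brokerage 266.72 + duty 2410.09 + delivery 1605.37 = 11361.96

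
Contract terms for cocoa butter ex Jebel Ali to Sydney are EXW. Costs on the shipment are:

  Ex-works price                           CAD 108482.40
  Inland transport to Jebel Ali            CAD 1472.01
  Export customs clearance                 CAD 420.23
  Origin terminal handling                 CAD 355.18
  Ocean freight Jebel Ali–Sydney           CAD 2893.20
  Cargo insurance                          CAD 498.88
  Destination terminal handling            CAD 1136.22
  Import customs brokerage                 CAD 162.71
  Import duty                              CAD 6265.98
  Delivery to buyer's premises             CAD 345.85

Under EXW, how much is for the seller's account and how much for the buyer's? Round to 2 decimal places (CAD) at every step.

Seller: CAD 108482.40; buyer: CAD 13550.26

EXW: the seller makes goods available at their premises; the buyer bears all onward costs.
Seller's account: goods 108482.40 = 108482.40
Buyer's account: inland to port 1472.01 + export clearance 420.23 + origin terminal 355.18 + freight 2893.20 + insurance 498.88 + destination terminal 1136.22 + brokerage 162.71 + duty 6265.98 + delivery 345.85 = 13550.26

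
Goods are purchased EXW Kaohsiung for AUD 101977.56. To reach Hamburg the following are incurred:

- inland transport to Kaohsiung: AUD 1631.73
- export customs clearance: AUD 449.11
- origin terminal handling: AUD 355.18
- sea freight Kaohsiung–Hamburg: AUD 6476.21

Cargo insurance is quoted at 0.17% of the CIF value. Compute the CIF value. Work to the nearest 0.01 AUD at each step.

Let C be the CIF value. C = EXW price + pre-shipment costs + freight + 0.17% × C
C − 0.17% × C = 101977.56 + 1631.73 + 449.11 + 355.18 + 6476.21
0.9983 × C = 110889.79
C = 110889.79 / 0.9983 = 111078.62
Insurance premium = 0.17% × 111078.62 = 188.83

CIF value: AUD 111078.62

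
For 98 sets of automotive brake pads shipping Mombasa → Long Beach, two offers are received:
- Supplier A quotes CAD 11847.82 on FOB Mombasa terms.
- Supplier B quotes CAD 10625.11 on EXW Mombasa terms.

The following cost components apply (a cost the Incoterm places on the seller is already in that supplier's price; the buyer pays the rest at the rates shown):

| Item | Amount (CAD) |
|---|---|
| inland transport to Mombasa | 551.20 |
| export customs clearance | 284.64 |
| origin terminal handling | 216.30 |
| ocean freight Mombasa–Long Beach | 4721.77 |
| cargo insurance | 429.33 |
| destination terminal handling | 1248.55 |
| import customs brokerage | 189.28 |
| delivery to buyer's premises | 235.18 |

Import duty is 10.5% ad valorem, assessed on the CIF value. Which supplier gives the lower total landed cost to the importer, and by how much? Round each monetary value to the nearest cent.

Supplier A (FOB):
CIF value = FOB price + freight + insurance = 11847.82 + 4721.77 + 429.33 = 16998.92
Import duty = 16998.92 × 10.5% = 1784.89
Buyer bears (A): 4721.77 + 429.33 + 1248.55 + 189.28 + 235.18 = 6824.11
Landed cost (A) = invoice 11847.82 + 6824.11 + duty 1784.89 = 20456.82
Supplier B (EXW):
CIF value = EXW price + inland to port + export clearance + origin terminal + freight + insurance = 10625.11 + 551.20 + 284.64 + 216.30 + 4721.77 + 429.33 = 16828.35
Import duty = 16828.35 × 10.5% = 1766.98
Buyer bears (B): 551.20 + 284.64 + 216.30 + 4721.77 + 429.33 + 1248.55 + 189.28 + 235.18 = 7876.25
Landed cost (B) = invoice 10625.11 + 7876.25 + duty 1766.98 = 20268.34
Difference = |20456.82 − 20268.34| = 188.48

Supplier B is cheaper by CAD 188.48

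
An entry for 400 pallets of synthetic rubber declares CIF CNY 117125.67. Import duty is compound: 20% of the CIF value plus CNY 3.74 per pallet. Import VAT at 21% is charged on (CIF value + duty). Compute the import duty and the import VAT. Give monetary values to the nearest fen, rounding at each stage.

Ad valorem component: 117125.67 × 20% = 23425.13
Specific component: 400 × 3.74 = 1496.00
Import duty = 23425.13 + 1496.00 = 24921.13
VAT base = CIF + duty = 117125.67 + 24921.13 = 142046.80
Import VAT = 142046.80 × 21% = 29829.83

Import duty: CNY 24921.13; import VAT: CNY 29829.83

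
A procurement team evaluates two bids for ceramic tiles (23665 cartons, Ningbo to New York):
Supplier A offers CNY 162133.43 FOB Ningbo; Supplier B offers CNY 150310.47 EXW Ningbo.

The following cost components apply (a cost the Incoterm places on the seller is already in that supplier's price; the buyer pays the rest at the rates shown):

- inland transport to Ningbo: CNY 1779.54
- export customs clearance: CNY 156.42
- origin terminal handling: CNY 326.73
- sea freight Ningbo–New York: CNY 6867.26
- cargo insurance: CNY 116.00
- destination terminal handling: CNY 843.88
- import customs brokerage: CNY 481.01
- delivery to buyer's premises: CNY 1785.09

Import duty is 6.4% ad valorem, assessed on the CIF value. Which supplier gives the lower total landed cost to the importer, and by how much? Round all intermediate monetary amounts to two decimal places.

Supplier B is cheaper by CNY 10172.13

Supplier A (FOB):
CIF value = FOB price + freight + insurance = 162133.43 + 6867.26 + 116.00 = 169116.69
Import duty = 169116.69 × 6.4% = 10823.47
Buyer bears (A): 6867.26 + 116.00 + 843.88 + 481.01 + 1785.09 = 10093.24
Landed cost (A) = invoice 162133.43 + 10093.24 + duty 10823.47 = 183050.14
Supplier B (EXW):
CIF value = EXW price + inland to port + export clearance + origin terminal + freight + insurance = 150310.47 + 1779.54 + 156.42 + 326.73 + 6867.26 + 116.00 = 159556.42
Import duty = 159556.42 × 6.4% = 10211.61
Buyer bears (B): 1779.54 + 156.42 + 326.73 + 6867.26 + 116.00 + 843.88 + 481.01 + 1785.09 = 12355.93
Landed cost (B) = invoice 150310.47 + 12355.93 + duty 10211.61 = 172878.01
Difference = |183050.14 − 172878.01| = 10172.13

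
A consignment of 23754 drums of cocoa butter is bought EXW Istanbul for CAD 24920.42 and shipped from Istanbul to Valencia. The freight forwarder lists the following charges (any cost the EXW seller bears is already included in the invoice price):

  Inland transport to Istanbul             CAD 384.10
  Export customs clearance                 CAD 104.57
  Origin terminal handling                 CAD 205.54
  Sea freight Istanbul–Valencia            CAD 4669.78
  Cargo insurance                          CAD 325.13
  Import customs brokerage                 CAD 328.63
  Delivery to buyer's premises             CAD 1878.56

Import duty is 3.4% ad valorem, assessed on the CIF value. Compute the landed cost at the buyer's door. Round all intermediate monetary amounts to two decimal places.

Total landed cost: CAD 33857.45

EXW: the seller makes goods available at their premises; the buyer bears all onward costs.
CIF value = EXW price + inland to port + export clearance + origin terminal + freight + insurance = 24920.42 + 384.10 + 104.57 + 205.54 + 4669.78 + 325.13 = 30609.54
Import duty = 30609.54 × 3.4% = 1040.72
Buyer bears: inland to port 384.10 + export clearance 104.57 + origin terminal 205.54 + freight 4669.78 + insurance 325.13 + brokerage 328.63 + delivery 1878.56 + duty 1040.72 = 8937.03
Landed cost = invoice 24920.42 + 8937.03 = 33857.45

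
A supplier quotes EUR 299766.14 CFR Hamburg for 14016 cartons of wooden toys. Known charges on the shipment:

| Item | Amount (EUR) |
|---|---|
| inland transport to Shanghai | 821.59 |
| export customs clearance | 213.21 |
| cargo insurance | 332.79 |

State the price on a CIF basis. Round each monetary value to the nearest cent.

CIF price: EUR 300098.93

Not relevant to the conversion: inland to port, export clearance — on the seller under both CFR and CIF; already in the CFR price and stays in the CIF price.
From CFR to CIF, the seller additionally bears: insurance.
CIF price = 299766.14 + 332.79 = 300098.93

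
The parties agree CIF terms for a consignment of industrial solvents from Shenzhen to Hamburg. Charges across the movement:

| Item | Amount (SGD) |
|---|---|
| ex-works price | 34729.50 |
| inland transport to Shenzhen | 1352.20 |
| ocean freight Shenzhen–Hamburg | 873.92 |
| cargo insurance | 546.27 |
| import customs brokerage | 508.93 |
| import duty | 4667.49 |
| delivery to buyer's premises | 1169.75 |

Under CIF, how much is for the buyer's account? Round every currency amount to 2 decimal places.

CIF: the seller pays costs through ocean freight and marine insurance to the destination port.
Seller's account: goods 34729.50 + inland to port 1352.20 + freight 873.92 + insurance 546.27 = 37501.89
Buyer's account: brokerage 508.93 + duty 4667.49 + delivery 1169.75 = 6346.17

Buyer's account: SGD 6346.17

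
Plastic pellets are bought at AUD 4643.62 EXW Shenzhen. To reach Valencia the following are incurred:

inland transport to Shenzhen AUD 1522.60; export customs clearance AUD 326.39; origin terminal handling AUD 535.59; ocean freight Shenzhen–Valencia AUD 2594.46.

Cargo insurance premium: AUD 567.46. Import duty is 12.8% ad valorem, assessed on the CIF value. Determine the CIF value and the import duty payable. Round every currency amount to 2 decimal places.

CIF value: AUD 10190.12; import duty: AUD 1304.34

CIF = EXW price + pre-shipment costs + freight + insurance
CIF = 4643.62 + 1522.60 + 326.39 + 535.59 + 2594.46 + 567.46 = 10190.12
Import duty = 10190.12 × 12.8% = 1304.34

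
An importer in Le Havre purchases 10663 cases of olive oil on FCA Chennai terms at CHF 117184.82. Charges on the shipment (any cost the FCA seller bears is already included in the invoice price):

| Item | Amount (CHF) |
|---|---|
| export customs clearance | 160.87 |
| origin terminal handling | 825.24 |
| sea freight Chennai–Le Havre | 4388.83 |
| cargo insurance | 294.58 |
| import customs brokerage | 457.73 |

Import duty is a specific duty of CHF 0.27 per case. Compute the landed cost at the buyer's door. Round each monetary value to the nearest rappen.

Total landed cost: CHF 126030.21

FCA: the seller delivers export-cleared goods to the carrier; the buyer bears costs from that point.
Already in the invoice (seller's account under FCA): export clearance — exclude.
CIF value = FCA price + origin terminal + freight + insurance = 117184.82 + 825.24 + 4388.83 + 294.58 = 122693.47
Import duty = 10663 × 0.27 = 2879.01
Buyer bears: origin terminal 825.24 + freight 4388.83 + insurance 294.58 + brokerage 457.73 + duty 2879.01 = 8845.39
Landed cost = invoice 117184.82 + 8845.39 = 126030.21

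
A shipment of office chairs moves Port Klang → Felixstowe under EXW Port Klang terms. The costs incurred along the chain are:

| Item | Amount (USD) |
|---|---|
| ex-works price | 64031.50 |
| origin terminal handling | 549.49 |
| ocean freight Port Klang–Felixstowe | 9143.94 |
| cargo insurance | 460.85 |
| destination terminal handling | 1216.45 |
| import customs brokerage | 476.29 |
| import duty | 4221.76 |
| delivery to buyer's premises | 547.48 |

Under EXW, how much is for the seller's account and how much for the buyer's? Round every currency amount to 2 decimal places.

EXW: the seller makes goods available at their premises; the buyer bears all onward costs.
Seller's account: goods 64031.50 = 64031.50
Buyer's account: origin terminal 549.49 + freight 9143.94 + insurance 460.85 + destination terminal 1216.45 + brokerage 476.29 + duty 4221.76 + delivery 547.48 = 16616.26

Seller: USD 64031.50; buyer: USD 16616.26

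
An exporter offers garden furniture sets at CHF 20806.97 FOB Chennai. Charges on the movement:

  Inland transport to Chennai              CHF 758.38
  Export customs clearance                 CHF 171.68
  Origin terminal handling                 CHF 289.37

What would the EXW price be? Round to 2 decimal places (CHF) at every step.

From FOB to EXW, the seller no longer bears: inland to port, export clearance, origin terminal.
EXW price = 20806.97 − 758.38 − 171.68 − 289.37 = 19587.54

EXW price: CHF 19587.54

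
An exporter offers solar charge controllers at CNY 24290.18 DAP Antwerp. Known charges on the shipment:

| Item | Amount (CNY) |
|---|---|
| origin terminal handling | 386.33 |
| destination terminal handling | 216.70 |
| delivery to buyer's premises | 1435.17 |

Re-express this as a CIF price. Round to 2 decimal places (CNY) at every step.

CIF price: CNY 22638.31

Not relevant to the conversion: origin terminal — on the seller under both DAP and CIF; already in the DAP price and stays in the CIF price.
From DAP to CIF, the seller no longer bears: destination terminal, delivery.
CIF price = 24290.18 − 216.70 − 1435.17 = 22638.31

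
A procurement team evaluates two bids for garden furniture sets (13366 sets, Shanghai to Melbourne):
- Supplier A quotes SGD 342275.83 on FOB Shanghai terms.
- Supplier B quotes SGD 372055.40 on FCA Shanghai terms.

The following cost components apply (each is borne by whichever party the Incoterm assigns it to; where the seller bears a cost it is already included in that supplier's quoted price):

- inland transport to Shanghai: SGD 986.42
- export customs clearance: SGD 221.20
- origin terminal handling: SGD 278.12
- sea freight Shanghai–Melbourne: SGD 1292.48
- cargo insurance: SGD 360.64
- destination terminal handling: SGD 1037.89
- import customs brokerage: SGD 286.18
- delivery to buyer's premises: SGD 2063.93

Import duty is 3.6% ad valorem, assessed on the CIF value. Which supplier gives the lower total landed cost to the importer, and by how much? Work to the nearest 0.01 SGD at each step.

Supplier A is cheaper by SGD 31139.77

Supplier A (FOB):
CIF value = FOB price + freight + insurance = 342275.83 + 1292.48 + 360.64 = 343928.95
Import duty = 343928.95 × 3.6% = 12381.44
Buyer bears (A): 1292.48 + 360.64 + 1037.89 + 286.18 + 2063.93 = 5041.12
Landed cost (A) = invoice 342275.83 + 5041.12 + duty 12381.44 = 359698.39
Supplier B (FCA):
CIF value = FCA price + origin terminal + freight + insurance = 372055.40 + 278.12 + 1292.48 + 360.64 = 373986.64
Import duty = 373986.64 × 3.6% = 13463.52
Buyer bears (B): 278.12 + 1292.48 + 360.64 + 1037.89 + 286.18 + 2063.93 = 5319.24
Landed cost (B) = invoice 372055.40 + 5319.24 + duty 13463.52 = 390838.16
Difference = |359698.39 − 390838.16| = 31139.77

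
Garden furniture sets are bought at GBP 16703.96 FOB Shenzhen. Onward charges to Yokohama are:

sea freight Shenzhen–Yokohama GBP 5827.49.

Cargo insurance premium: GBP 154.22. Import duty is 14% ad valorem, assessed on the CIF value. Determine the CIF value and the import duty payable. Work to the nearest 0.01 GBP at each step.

CIF value: GBP 22685.67; import duty: GBP 3175.99

CIF = FOB price + freight + insurance
CIF = 16703.96 + 5827.49 + 154.22 = 22685.67
Import duty = 22685.67 × 14% = 3175.99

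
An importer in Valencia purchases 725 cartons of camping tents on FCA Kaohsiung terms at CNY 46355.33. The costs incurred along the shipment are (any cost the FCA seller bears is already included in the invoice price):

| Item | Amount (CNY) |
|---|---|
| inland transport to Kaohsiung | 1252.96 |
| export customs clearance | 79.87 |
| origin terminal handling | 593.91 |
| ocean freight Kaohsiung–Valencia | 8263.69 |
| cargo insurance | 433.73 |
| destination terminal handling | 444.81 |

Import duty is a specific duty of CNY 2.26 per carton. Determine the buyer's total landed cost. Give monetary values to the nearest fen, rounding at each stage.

FCA: the seller delivers export-cleared goods to the carrier; the buyer bears costs from that point.
Already in the invoice (seller's account under FCA): inland to port, export clearance — exclude.
CIF value = FCA price + origin terminal + freight + insurance = 46355.33 + 593.91 + 8263.69 + 433.73 = 55646.66
Import duty = 725 × 2.26 = 1638.50
Buyer bears: origin terminal 593.91 + freight 8263.69 + insurance 433.73 + destination terminal 444.81 + duty 1638.50 = 11374.64
Landed cost = invoice 46355.33 + 11374.64 = 57729.97

Total landed cost: CNY 57729.97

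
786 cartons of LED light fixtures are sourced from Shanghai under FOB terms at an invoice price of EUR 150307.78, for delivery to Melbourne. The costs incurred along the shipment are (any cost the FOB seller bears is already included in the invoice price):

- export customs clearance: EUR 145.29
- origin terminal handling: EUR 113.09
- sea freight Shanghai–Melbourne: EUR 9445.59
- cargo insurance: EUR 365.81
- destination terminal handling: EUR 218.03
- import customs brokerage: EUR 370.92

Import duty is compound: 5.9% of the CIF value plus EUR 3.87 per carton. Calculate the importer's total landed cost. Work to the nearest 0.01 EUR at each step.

Total landed cost: EUR 173196.98

FOB: the seller bears costs until goods are on board at the origin port; the buyer bears freight, insurance and all costs thereafter.
Already in the invoice (seller's account under FOB): export clearance, origin terminal — exclude.
CIF value = FOB price + freight + insurance = 150307.78 + 9445.59 + 365.81 = 160119.18
Ad valorem component: 160119.18 × 5.9% = 9447.03
Specific component: 786 × 3.87 = 3041.82
Import duty = 9447.03 + 3041.82 = 12488.85
Buyer bears: freight 9445.59 + insurance 365.81 + destination terminal 218.03 + brokerage 370.92 + duty 12488.85 = 22889.20
Landed cost = invoice 150307.78 + 22889.20 = 173196.98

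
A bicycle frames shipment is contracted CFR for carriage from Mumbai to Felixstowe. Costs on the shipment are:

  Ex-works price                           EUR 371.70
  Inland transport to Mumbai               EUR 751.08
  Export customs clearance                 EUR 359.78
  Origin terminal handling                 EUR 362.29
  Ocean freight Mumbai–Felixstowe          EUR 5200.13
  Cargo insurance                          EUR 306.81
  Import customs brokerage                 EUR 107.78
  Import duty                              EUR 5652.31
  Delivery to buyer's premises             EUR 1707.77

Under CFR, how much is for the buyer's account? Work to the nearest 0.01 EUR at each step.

Buyer's account: EUR 7774.67

CFR: the seller pays costs through ocean freight to the destination port, but not insurance.
Seller's account: goods 371.70 + inland to port 751.08 + export clearance 359.78 + origin terminal 362.29 + freight 5200.13 = 7044.98
Buyer's account: insurance 306.81 + brokerage 107.78 + duty 5652.31 + delivery 1707.77 = 7774.67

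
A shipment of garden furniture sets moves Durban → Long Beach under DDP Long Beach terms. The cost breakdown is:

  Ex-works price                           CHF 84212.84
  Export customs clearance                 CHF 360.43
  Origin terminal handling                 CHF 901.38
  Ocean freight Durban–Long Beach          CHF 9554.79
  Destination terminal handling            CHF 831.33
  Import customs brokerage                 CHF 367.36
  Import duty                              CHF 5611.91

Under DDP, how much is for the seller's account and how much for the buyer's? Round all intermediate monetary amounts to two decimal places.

DDP: the seller bears all costs including import duty.
Seller's account: goods 84212.84 + export clearance 360.43 + origin terminal 901.38 + freight 9554.79 + destination terminal 831.33 + brokerage 367.36 + duty 5611.91 = 101840.04
Buyer's account: 0.00

Seller: CHF 101840.04; buyer: CHF 0.00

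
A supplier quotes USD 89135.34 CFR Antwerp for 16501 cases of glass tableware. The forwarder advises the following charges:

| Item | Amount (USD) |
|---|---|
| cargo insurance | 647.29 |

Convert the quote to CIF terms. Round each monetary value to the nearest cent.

From CFR to CIF, the seller additionally bears: insurance.
CIF price = 89135.34 + 647.29 = 89782.63

CIF price: USD 89782.63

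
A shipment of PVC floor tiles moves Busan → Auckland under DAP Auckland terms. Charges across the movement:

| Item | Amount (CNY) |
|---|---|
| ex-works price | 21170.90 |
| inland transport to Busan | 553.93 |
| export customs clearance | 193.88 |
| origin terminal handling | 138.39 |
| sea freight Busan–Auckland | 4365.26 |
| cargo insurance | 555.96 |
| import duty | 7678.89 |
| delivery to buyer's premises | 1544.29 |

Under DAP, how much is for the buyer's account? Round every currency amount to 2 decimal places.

Buyer's account: CNY 7678.89

DAP: the seller bears all costs to the named destination except import duty and clearance.
Seller's account: goods 21170.90 + inland to port 553.93 + export clearance 193.88 + origin terminal 138.39 + freight 4365.26 + insurance 555.96 + delivery 1544.29 = 28522.61
Buyer's account: duty 7678.89 = 7678.89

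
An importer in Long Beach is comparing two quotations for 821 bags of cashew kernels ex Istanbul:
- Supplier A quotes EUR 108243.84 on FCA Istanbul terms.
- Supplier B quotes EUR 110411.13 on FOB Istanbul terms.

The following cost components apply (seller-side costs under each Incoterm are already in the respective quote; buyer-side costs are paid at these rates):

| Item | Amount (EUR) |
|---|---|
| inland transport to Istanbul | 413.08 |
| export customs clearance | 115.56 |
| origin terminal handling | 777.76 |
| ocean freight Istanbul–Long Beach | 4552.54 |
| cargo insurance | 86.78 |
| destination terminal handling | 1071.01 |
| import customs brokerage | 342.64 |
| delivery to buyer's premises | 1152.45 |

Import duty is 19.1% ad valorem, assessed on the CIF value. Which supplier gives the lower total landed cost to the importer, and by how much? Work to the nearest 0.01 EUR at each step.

Supplier A (FCA):
CIF value = FCA price + origin terminal + freight + insurance = 108243.84 + 777.76 + 4552.54 + 86.78 = 113660.92
Import duty = 113660.92 × 19.1% = 21709.24
Buyer bears (A): 777.76 + 4552.54 + 86.78 + 1071.01 + 342.64 + 1152.45 = 7983.18
Landed cost (A) = invoice 108243.84 + 7983.18 + duty 21709.24 = 137936.26
Supplier B (FOB):
CIF value = FOB price + freight + insurance = 110411.13 + 4552.54 + 86.78 = 115050.45
Import duty = 115050.45 × 19.1% = 21974.64
Buyer bears (B): 4552.54 + 86.78 + 1071.01 + 342.64 + 1152.45 = 7205.42
Landed cost (B) = invoice 110411.13 + 7205.42 + duty 21974.64 = 139591.19
Difference = |137936.26 − 139591.19| = 1654.93

Supplier A is cheaper by EUR 1654.93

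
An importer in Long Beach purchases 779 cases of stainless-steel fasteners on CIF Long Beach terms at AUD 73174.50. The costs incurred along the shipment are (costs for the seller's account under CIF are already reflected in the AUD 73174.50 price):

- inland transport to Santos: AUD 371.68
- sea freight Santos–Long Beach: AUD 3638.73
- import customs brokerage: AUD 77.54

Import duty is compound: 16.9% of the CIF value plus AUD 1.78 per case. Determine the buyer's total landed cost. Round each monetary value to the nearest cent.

Total landed cost: AUD 87005.15

CIF: the seller pays costs through ocean freight and marine insurance to the destination port.
Already in the invoice (seller's account under CIF): inland to port, freight — exclude.
The CIF price already equals the CIF value: 73174.50
Ad valorem component: 73174.50 × 16.9% = 12366.49
Specific component: 779 × 1.78 = 1386.62
Import duty = 12366.49 + 1386.62 = 13753.11
Buyer bears: brokerage 77.54 + duty 13753.11 = 13830.65
Landed cost = invoice 73174.50 + 13830.65 = 87005.15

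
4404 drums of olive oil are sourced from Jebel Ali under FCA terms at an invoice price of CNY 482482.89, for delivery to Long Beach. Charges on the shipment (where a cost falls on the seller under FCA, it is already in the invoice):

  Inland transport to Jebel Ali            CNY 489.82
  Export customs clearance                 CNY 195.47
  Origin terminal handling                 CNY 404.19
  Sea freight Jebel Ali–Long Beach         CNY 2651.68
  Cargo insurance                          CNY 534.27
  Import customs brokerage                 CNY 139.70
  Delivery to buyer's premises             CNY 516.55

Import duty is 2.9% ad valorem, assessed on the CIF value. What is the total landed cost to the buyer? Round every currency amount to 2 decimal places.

FCA: the seller delivers export-cleared goods to the carrier; the buyer bears costs from that point.
Already in the invoice (seller's account under FCA): inland to port, export clearance — exclude.
CIF value = FCA price + origin terminal + freight + insurance = 482482.89 + 404.19 + 2651.68 + 534.27 = 486073.03
Import duty = 486073.03 × 2.9% = 14096.12
Buyer bears: origin terminal 404.19 + freight 2651.68 + insurance 534.27 + brokerage 139.70 + delivery 516.55 + duty 14096.12 = 18342.51
Landed cost = invoice 482482.89 + 18342.51 = 500825.40

Total landed cost: CNY 500825.40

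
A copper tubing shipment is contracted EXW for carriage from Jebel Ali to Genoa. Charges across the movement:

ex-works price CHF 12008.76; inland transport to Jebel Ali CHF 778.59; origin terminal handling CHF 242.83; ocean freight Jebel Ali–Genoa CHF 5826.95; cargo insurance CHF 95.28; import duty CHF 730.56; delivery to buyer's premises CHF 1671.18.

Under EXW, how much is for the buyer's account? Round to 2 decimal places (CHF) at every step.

EXW: the seller makes goods available at their premises; the buyer bears all onward costs.
Seller's account: goods 12008.76 = 12008.76
Buyer's account: inland to port 778.59 + origin terminal 242.83 + freight 5826.95 + insurance 95.28 + duty 730.56 + delivery 1671.18 = 9345.39

Buyer's account: CHF 9345.39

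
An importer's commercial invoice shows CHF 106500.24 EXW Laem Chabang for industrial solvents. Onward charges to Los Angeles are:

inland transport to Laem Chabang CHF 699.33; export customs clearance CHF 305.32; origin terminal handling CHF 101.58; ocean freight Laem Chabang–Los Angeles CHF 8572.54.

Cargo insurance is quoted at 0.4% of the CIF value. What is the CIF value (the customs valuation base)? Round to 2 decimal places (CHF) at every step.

CIF value: CHF 116645.59

Let C be the CIF value. C = EXW price + pre-shipment costs + freight + 0.4% × C
C − 0.4% × C = 106500.24 + 699.33 + 305.32 + 101.58 + 8572.54
0.996 × C = 116179.01
C = 116179.01 / 0.996 = 116645.59
Insurance premium = 0.4% × 116645.59 = 466.58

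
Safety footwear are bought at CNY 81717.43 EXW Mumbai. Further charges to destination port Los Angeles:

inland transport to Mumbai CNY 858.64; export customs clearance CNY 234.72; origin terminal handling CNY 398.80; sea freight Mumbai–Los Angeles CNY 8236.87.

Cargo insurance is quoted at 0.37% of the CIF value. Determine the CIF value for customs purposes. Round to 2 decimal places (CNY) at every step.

CIF value: CNY 91786.07

Let C be the CIF value. C = EXW price + pre-shipment costs + freight + 0.37% × C
C − 0.37% × C = 81717.43 + 858.64 + 234.72 + 398.80 + 8236.87
0.9963 × C = 91446.46
C = 91446.46 / 0.9963 = 91786.07
Insurance premium = 0.37% × 91786.07 = 339.61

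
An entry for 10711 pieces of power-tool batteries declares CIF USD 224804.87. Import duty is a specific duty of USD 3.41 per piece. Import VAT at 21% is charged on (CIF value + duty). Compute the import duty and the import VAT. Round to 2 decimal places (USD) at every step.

Import duty = 10711 × 3.41 = 36524.51
VAT base = CIF + duty = 224804.87 + 36524.51 = 261329.38
Import VAT = 261329.38 × 21% = 54879.17

Import duty: USD 36524.51; import VAT: USD 54879.17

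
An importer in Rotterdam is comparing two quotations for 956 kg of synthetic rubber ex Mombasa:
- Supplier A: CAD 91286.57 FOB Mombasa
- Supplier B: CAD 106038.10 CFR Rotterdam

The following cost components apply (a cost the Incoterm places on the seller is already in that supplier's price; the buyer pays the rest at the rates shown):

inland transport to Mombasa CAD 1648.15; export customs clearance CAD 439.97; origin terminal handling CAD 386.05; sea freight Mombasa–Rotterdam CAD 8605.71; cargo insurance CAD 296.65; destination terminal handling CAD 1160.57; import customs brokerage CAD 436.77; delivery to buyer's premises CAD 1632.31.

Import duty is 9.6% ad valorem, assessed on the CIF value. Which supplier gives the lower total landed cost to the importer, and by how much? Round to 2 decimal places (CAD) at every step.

Supplier A is cheaper by CAD 6735.82

Supplier A (FOB):
CIF value = FOB price + freight + insurance = 91286.57 + 8605.71 + 296.65 = 100188.93
Import duty = 100188.93 × 9.6% = 9618.14
Buyer bears (A): 8605.71 + 296.65 + 1160.57 + 436.77 + 1632.31 = 12132.01
Landed cost (A) = invoice 91286.57 + 12132.01 + duty 9618.14 = 113036.72
Supplier B (CFR):
CIF value = CFR price + insurance = 106038.10 + 296.65 = 106334.75
Import duty = 106334.75 × 9.6% = 10208.14
Buyer bears (B): 296.65 + 1160.57 + 436.77 + 1632.31 = 3526.30
Landed cost (B) = invoice 106038.10 + 3526.30 + duty 10208.14 = 119772.54
Difference = |113036.72 − 119772.54| = 6735.82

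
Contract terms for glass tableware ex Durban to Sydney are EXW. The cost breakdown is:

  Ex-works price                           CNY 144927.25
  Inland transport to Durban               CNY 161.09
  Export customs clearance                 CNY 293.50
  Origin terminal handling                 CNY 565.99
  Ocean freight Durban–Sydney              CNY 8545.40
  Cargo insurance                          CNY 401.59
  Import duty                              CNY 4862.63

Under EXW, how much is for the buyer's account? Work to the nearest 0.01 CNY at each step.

Buyer's account: CNY 14830.20

EXW: the seller makes goods available at their premises; the buyer bears all onward costs.
Seller's account: goods 144927.25 = 144927.25
Buyer's account: inland to port 161.09 + export clearance 293.50 + origin terminal 565.99 + freight 8545.40 + insurance 401.59 + duty 4862.63 = 14830.20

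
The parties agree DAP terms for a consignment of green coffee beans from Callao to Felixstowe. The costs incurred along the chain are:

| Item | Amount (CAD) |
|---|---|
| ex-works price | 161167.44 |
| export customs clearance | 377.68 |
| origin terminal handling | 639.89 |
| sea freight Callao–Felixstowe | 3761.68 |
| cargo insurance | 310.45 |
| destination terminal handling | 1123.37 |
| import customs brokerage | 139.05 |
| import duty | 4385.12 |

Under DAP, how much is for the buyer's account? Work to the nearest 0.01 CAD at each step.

DAP: the seller bears all costs to the named destination except import duty and clearance.
Seller's account: goods 161167.44 + export clearance 377.68 + origin terminal 639.89 + freight 3761.68 + insurance 310.45 + destination terminal 1123.37 = 167380.51
Buyer's account: brokerage 139.05 + duty 4385.12 = 4524.17

Buyer's account: CAD 4524.17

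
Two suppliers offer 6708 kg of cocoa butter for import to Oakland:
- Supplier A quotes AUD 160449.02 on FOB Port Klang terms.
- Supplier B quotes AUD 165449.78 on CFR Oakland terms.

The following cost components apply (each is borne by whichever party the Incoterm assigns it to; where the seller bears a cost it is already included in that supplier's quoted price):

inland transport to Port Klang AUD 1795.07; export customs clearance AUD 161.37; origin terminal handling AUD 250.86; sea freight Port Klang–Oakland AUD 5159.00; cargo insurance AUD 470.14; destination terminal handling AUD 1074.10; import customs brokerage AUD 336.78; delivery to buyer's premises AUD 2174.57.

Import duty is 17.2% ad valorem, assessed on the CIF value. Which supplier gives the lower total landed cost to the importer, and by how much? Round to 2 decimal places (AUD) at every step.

Supplier A (FOB):
CIF value = FOB price + freight + insurance = 160449.02 + 5159.00 + 470.14 = 166078.16
Import duty = 166078.16 × 17.2% = 28565.44
Buyer bears (A): 5159.00 + 470.14 + 1074.10 + 336.78 + 2174.57 = 9214.59
Landed cost (A) = invoice 160449.02 + 9214.59 + duty 28565.44 = 198229.05
Supplier B (CFR):
CIF value = CFR price + insurance = 165449.78 + 470.14 = 165919.92
Import duty = 165919.92 × 17.2% = 28538.23
Buyer bears (B): 470.14 + 1074.10 + 336.78 + 2174.57 = 4055.59
Landed cost (B) = invoice 165449.78 + 4055.59 + duty 28538.23 = 198043.60
Difference = |198229.05 − 198043.60| = 185.45

Supplier B is cheaper by AUD 185.45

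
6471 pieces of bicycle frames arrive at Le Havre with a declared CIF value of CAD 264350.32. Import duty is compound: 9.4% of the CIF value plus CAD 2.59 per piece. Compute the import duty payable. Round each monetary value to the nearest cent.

Import duty: CAD 41608.82

Ad valorem component: 264350.32 × 9.4% = 24848.93
Specific component: 6471 × 2.59 = 16759.89
Import duty = 24848.93 + 16759.89 = 41608.82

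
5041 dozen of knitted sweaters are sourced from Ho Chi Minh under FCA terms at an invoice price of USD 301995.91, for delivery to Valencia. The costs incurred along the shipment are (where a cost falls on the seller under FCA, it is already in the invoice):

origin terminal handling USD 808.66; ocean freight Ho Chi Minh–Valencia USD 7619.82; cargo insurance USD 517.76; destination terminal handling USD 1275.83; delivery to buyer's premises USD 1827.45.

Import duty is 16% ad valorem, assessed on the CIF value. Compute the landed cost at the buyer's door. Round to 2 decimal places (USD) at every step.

Total landed cost: USD 363796.17

FCA: the seller delivers export-cleared goods to the carrier; the buyer bears costs from that point.
CIF value = FCA price + origin terminal + freight + insurance = 301995.91 + 808.66 + 7619.82 + 517.76 = 310942.15
Import duty = 310942.15 × 16% = 49750.74
Buyer bears: origin terminal 808.66 + freight 7619.82 + insurance 517.76 + destination terminal 1275.83 + delivery 1827.45 + duty 49750.74 = 61800.26
Landed cost = invoice 301995.91 + 61800.26 = 363796.17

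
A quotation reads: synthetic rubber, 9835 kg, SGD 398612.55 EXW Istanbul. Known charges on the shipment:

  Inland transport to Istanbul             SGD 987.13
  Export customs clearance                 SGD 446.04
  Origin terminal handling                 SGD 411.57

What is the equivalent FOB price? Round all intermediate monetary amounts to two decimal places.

From EXW to FOB, the seller additionally bears: inland to port, export clearance, origin terminal.
FOB price = 398612.55 + 987.13 + 446.04 + 411.57 = 400457.29

FOB price: SGD 400457.29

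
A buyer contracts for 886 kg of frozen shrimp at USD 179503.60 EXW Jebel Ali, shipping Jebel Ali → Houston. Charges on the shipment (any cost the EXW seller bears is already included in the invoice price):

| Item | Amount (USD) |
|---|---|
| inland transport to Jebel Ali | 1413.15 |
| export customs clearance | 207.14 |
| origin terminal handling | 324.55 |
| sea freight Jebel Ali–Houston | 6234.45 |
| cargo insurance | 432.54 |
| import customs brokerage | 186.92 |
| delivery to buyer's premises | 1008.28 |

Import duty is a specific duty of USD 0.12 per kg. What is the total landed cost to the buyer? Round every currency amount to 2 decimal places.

Total landed cost: USD 189416.95

EXW: the seller makes goods available at their premises; the buyer bears all onward costs.
CIF value = EXW price + inland to port + export clearance + origin terminal + freight + insurance = 179503.60 + 1413.15 + 207.14 + 324.55 + 6234.45 + 432.54 = 188115.43
Import duty = 886 × 0.12 = 106.32
Buyer bears: inland to port 1413.15 + export clearance 207.14 + origin terminal 324.55 + freight 6234.45 + insurance 432.54 + brokerage 186.92 + delivery 1008.28 + duty 106.32 = 9913.35
Landed cost = invoice 179503.60 + 9913.35 = 189416.95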